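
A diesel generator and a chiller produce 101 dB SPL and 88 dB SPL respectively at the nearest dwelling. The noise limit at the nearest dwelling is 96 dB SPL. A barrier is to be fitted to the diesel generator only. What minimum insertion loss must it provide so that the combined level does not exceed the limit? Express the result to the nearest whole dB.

The untreated sources together contribute 10^(88/10) = 6.310e+08, i.e. 88.00 dB SPL.
The limit corresponds to 10^(96/10) = 3.981e+09; subtracting the fixed part leaves 3.350e+09 for the diesel generator, i.e. 95.25 dB SPL.
So the diesel generator must be reduced from 101 to 95.25 dB SPL: IL = 5.75 dB.

6 dB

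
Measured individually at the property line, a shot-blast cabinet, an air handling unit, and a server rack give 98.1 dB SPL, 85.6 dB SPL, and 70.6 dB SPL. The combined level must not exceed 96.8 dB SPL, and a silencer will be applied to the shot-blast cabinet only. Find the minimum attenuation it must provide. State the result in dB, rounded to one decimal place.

The untreated sources together contribute 10^(85.6/10) + 10^(70.6/10) = 3.746e+08, i.e. 85.74 dB SPL.
To meet 96.8 dB SPL overall, the treated shot-blast cabinet may contribute at most 10^(96.8/10) − 3.746e+08 = 4.412e+09, i.e. 96.45 dB SPL.
Required insertion loss = 98.1 − 96.45 = 1.65 dB.

1.7 dB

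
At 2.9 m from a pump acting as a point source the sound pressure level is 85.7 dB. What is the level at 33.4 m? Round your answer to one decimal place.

64.5 dB

For a point source, L₂ = L₁ − 20·log₁₀(r₂/r₁).
L₂ = 85.7 − 20·log₁₀(33.4/2.9) = 85.7 − 21.227 = 64.47 dB.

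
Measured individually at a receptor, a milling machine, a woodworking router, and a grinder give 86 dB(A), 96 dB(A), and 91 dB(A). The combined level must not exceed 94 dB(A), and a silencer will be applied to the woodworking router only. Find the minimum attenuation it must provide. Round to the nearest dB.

Fixed contribution from the other sources: Σ 10^(L/10) = 10^(86/10) + 10^(91/10) = 1.657e+09 (92.19 dB(A)).
The limit corresponds to 10^(94/10) = 2.512e+09; subtracting the fixed part leaves 8.549e+08 for the woodworking router, i.e. 89.32 dB(A).
So the woodworking router must be reduced from 96 to 89.32 dB(A): IL = 6.68 dB.

7 dB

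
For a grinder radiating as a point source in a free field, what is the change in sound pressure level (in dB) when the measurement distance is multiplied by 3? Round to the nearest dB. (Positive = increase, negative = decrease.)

-10 dB

With spherical spreading the level changes by −20·log₁₀(r₂/r₁).
ΔL = −20·log₁₀(3) = -9.54 dB.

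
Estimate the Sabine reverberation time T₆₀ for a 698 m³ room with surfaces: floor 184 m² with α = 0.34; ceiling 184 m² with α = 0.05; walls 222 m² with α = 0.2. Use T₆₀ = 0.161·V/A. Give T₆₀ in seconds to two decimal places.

0.97 s

A = Σ Sᵢαᵢ = 184·0.34 + 184·0.05 + 222·0.2 = 116.16 m².
T₆₀ = 0.161·V/A = 0.161·698/116.16 = 0.967 s.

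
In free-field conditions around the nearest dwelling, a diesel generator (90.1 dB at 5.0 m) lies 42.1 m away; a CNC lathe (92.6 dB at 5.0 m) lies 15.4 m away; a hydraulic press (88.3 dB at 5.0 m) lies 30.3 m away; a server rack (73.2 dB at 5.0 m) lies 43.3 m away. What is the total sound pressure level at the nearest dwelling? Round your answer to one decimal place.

Apply inverse-square spreading to bring every level to the receiver, then sum 10^(L/10).
diesel generator: 90.1 − 20·log₁₀(42.1/5.0) = 90.1 − 18.51 = 71.59 dB.
CNC lathe: 92.6 − 20·log₁₀(15.4/5.0) = 92.6 − 9.77 = 82.83 dB.
hydraulic press: 88.3 − 20·log₁₀(30.3/5.0) = 88.3 − 15.65 = 72.65 dB.
server rack: 73.2 − 20·log₁₀(43.3/5.0) = 73.2 − 18.75 = 54.45 dB.
Σ 10^(L/10) = 2.249e+08 → L_total = 10·log₁₀(2.249e+08) = 83.52 dB.

83.5 dB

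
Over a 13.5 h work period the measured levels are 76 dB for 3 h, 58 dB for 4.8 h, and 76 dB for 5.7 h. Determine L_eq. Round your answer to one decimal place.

74.1 dB

The energy average is taken in the linear domain: L_eq = 10·log₁₀[(Σ tᵢ·10^(Lᵢ/10))/T], T = 13.5 h.
Σ tᵢ·10^(Lᵢ/10) = 3·10^(76/10) + 4.8·10^(58/10) + 5.7·10^(76/10) = 3.494e+08.
L_eq = 10·log₁₀(3.494e+08/13.5) = 74.13 dB.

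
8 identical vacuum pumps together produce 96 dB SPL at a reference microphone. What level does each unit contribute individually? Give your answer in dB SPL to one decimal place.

For N identical incoherent sources L_total = L₁ + 10·log₁₀ N, so L₁ = 96 − 10·log₁₀(8) = 96 − 9.031.

87.0 dB SPL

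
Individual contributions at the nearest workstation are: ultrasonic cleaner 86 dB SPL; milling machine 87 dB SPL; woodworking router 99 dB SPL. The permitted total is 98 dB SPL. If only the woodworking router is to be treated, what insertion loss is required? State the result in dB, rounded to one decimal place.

1.7 dB

Fixed contribution from the other sources: Σ 10^(L/10) = 10^(86/10) + 10^(87/10) = 8.993e+08 (89.54 dB SPL).
To meet 98 dB SPL overall, the treated woodworking router may contribute at most 10^(98/10) − 8.993e+08 = 5.410e+09, i.e. 97.33 dB SPL.
Required insertion loss = 99 − 97.33 = 1.67 dB.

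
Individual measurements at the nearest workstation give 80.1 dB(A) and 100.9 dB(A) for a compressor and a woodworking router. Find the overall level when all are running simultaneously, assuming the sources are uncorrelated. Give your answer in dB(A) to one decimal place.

Incoherent sources combine by intensity addition: L_total = 10·log₁₀(Σ 10^(L_i/10)).
Σ 10^(L/10) = 10^(80.1/10) + 10^(100.9/10) = 1.241e+10.
L_total = 10·log₁₀(1.241e+10) = 100.94 dB(A).

100.9 dB(A)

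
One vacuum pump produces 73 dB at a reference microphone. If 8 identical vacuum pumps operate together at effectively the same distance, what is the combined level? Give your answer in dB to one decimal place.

With 8 equal, uncorrelated contributions the intensity is 8× that of one unit, giving a rise of 10·log₁₀ 8.
L_total = 73 + 10·log₁₀(8) = 73 + 9.031 = 82.03 dB.

82.0 dB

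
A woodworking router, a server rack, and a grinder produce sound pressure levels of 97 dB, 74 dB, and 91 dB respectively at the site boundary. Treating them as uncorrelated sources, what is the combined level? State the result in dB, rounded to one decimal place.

Incoherent sources combine by intensity addition: L_total = 10·log₁₀(Σ 10^(L_i/10)).
Σ 10^(L/10) = 10^(97/10) + 10^(74/10) + 10^(91/10) = 6.296e+09.
L_total = 10·log₁₀(6.296e+09) = 97.99 dB.

98.0 dB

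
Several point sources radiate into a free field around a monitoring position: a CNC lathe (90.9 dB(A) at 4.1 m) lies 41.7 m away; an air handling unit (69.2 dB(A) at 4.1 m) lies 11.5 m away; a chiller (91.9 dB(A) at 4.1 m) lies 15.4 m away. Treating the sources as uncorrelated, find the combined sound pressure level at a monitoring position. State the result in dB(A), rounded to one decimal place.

80.9 dB(A)

Propagate each source to the receiver with L = L_ref − 20·log₁₀(r/r_ref), then add intensities.
CNC lathe: 90.9 − 20·log₁₀(41.7/4.1) = 90.9 − 20.15 = 70.75 dB(A).
air handling unit: 69.2 − 20·log₁₀(11.5/4.1) = 69.2 − 8.96 = 60.24 dB(A).
chiller: 91.9 − 20·log₁₀(15.4/4.1) = 91.9 − 11.49 = 80.41 dB(A).
Σ 10^(L/10) = 1.227e+08 → L_total = 10·log₁₀(1.227e+08) = 80.89 dB(A).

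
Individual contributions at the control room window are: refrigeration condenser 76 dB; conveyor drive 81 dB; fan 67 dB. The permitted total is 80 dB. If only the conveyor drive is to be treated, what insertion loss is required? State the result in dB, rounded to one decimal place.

Everything except the conveyor drive sums to 10^(76/10) + 10^(67/10) = 4.482e+07 in linear terms, 76.51 dB.
To meet 80 dB overall, the treated conveyor drive may contribute at most 10^(80/10) − 4.482e+07 = 5.518e+07, i.e. 77.42 dB.
Required insertion loss = 81 − 77.42 = 3.58 dB.

3.6 dB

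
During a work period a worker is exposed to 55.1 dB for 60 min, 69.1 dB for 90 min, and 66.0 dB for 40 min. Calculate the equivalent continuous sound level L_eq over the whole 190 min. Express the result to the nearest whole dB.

The energy average is taken in the linear domain: L_eq = 10·log₁₀[(Σ tᵢ·10^(Lᵢ/10))/T], T = 190 min.
Σ tᵢ·10^(Lᵢ/10) = 60·10^(55.1/10) + 90·10^(69.1/10) + 40·10^(66.0/10) = 9.102e+08.
L_eq = 10·log₁₀(9.102e+08/190) = 66.80 dB.

67 dB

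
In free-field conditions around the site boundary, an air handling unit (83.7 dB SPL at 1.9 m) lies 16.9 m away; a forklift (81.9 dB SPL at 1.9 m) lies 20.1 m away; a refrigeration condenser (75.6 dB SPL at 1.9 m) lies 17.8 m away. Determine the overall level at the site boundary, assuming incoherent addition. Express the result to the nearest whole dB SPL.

67 dB SPL

Propagate each source to the receiver with L = L_ref − 20·log₁₀(r/r_ref), then add intensities.
air handling unit: 83.7 − 20·log₁₀(16.9/1.9) = 83.7 − 18.98 = 64.72 dB SPL.
forklift: 81.9 − 20·log₁₀(20.1/1.9) = 81.9 − 20.49 = 61.41 dB SPL.
refrigeration condenser: 75.6 − 20·log₁₀(17.8/1.9) = 75.6 − 19.43 = 56.17 dB SPL.
Σ 10^(L/10) = 4.761e+06 → L_total = 10·log₁₀(4.761e+06) = 66.78 dB SPL.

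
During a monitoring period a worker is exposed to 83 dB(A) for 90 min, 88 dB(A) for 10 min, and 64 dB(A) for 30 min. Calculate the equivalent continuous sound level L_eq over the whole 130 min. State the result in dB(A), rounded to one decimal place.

L_eq = 10·log₁₀[(1/T)·Σ tᵢ·10^(Lᵢ/10)] with T = 130 min.
Σ tᵢ·10^(Lᵢ/10) = 90·10^(83/10) + 10·10^(88/10) + 30·10^(64/10) = 2.434e+10.
L_eq = 10·log₁₀(2.434e+10/130) = 82.72 dB(A).

82.7 dB(A)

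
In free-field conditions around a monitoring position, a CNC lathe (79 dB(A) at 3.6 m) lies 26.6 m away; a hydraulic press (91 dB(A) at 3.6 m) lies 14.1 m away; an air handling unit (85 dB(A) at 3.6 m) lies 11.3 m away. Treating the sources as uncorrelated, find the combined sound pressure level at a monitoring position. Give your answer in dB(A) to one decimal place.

80.6 dB(A)

Apply inverse-square spreading to bring every level to the receiver, then sum 10^(L/10).
CNC lathe: 79 − 20·log₁₀(26.6/3.6) = 79 − 17.37 = 61.63 dB(A).
hydraulic press: 91 − 20·log₁₀(14.1/3.6) = 91 − 11.86 = 79.14 dB(A).
air handling unit: 85 − 20·log₁₀(11.3/3.6) = 85 − 9.94 = 75.06 dB(A).
Σ 10^(L/10) = 1.156e+08 → L_total = 10·log₁₀(1.156e+08) = 80.63 dB(A).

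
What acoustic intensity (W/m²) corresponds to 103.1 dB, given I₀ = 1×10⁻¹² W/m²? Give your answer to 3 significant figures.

0.0204 W/m²

I/I₀ = 10^(103.1/10) = 2.042e+10, so I = 2.042e+10 × 10⁻¹² W/m².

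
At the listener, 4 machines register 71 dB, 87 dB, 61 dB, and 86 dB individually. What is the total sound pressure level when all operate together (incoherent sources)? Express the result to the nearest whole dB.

90 dB

Incoherent sources combine by intensity addition: L_total = 10·log₁₀(Σ 10^(L_i/10)).
Σ 10^(L/10) = 10^(71/10) + 10^(87/10) + 10^(61/10) + 10^(86/10) = 9.131e+08.
L_total = 10·log₁₀(9.131e+08) = 89.61 dB.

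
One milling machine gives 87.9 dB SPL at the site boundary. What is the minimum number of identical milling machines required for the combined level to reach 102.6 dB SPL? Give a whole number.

30

The shortfall is 102.6 − 87.9 = 14.7 dB, and N units add 10·log₁₀ N, so need 10·log₁₀ N ≥ 14.7.
N ≥ 10^(14.7/10) = 29.512, so N = 30.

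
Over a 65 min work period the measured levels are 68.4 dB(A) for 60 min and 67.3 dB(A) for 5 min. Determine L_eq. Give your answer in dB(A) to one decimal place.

The energy average is taken in the linear domain: L_eq = 10·log₁₀[(Σ tᵢ·10^(Lᵢ/10))/T], T = 65 min.
Σ tᵢ·10^(Lᵢ/10) = 60·10^(68.4/10) + 5·10^(67.3/10) = 4.420e+08.
L_eq = 10·log₁₀(4.420e+08/65) = 68.32 dB(A).

68.3 dB(A)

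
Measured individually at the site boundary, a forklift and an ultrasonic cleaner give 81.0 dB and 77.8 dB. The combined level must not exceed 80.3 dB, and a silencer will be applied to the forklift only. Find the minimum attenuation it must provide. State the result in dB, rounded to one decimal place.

Fixed contribution from the other source: Σ 10^(L/10) = 10^(77.8/10) = 6.026e+07 (77.80 dB).
To meet 80.3 dB overall, the treated forklift may contribute at most 10^(80.3/10) − 6.026e+07 = 4.690e+07, i.e. 76.71 dB.
Required insertion loss = 81.0 − 76.71 = 4.29 dB.

4.3 dB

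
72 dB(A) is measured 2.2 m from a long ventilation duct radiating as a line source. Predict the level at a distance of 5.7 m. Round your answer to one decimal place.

67.9 dB(A)

Line-source attenuation: ΔL = 10·log₁₀(r₂/r₁) = 10·log₁₀(5.7/2.2) = 4.135 dB.
L₂ = 72 − 10·log₁₀(5.7/2.2) = 72 − 4.135 = 67.87 dB(A).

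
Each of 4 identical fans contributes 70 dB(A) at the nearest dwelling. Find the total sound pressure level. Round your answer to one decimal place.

76.0 dB(A)

N identical incoherent sources raise the level by 10·log₁₀ N.
L_total = 70 + 10·log₁₀(4) = 70 + 6.021 = 76.02 dB(A).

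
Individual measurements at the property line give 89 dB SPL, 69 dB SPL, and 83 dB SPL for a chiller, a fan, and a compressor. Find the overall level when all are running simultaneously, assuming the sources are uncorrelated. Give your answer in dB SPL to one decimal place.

For uncorrelated sources the intensities add, so convert each level to linear form, sum, and take 10·log₁₀ of the total.
Σ 10^(L/10) = 10^(89/10) + 10^(69/10) + 10^(83/10) = 1.002e+09.
L_total = 10·log₁₀(1.002e+09) = 90.01 dB SPL.

90.0 dB SPL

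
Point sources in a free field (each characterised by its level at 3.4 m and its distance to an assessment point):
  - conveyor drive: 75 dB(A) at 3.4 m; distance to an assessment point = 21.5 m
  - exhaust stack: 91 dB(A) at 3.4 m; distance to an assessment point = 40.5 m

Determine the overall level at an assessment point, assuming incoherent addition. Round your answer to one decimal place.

69.9 dB(A)

Propagate each source to the receiver with L = L_ref − 20·log₁₀(r/r_ref), then add intensities.
conveyor drive: 75 − 20·log₁₀(21.5/3.4) = 75 − 16.02 = 58.98 dB(A).
exhaust stack: 91 − 20·log₁₀(40.5/3.4) = 91 − 21.52 = 69.48 dB(A).
Σ 10^(L/10) = 9.663e+06 → L_total = 10·log₁₀(9.663e+06) = 69.85 dB(A).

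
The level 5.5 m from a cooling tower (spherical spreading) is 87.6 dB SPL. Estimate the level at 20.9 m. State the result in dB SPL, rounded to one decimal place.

Point-source attenuation: ΔL = 20·log₁₀(r₂/r₁) = 20·log₁₀(20.9/5.5) = 11.596 dB.
L₂ = 87.6 − 20·log₁₀(20.9/5.5) = 87.6 − 11.596 = 76.00 dB SPL.

76.0 dB SPL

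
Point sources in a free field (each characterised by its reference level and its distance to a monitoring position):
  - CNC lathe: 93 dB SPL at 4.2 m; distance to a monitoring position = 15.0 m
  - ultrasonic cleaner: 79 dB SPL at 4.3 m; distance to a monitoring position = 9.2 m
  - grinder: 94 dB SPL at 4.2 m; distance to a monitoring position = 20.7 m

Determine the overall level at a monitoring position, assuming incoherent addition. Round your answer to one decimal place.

84.4 dB SPL

Apply inverse-square spreading to bring every level to the receiver, then sum 10^(L/10).
CNC lathe: 93 − 20·log₁₀(15.0/4.2) = 93 − 11.06 = 81.94 dB SPL.
ultrasonic cleaner: 79 − 20·log₁₀(9.2/4.3) = 79 − 6.61 = 72.39 dB SPL.
grinder: 94 − 20·log₁₀(20.7/4.2) = 94 − 13.85 = 80.15 dB SPL.
Σ 10^(L/10) = 2.772e+08 → L_total = 10·log₁₀(2.772e+08) = 84.43 dB SPL.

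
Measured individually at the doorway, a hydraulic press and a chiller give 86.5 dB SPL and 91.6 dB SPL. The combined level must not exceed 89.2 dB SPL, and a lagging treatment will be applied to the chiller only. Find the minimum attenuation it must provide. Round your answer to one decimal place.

5.7 dB

Fixed contribution from the other source: Σ 10^(L/10) = 10^(86.5/10) = 4.467e+08 (86.50 dB SPL).
To meet 89.2 dB SPL overall, the treated chiller may contribute at most 10^(89.2/10) − 4.467e+08 = 3.851e+08, i.e. 85.86 dB SPL.
So the chiller must be reduced from 91.6 to 85.86 dB SPL: IL = 5.74 dB.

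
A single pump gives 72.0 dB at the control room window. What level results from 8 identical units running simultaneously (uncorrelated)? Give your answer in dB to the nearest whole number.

N identical incoherent sources raise the level by 10·log₁₀ N.
L_total = 72.0 + 10·log₁₀(8) = 72.0 + 9.031 = 81.03 dB.

81 dB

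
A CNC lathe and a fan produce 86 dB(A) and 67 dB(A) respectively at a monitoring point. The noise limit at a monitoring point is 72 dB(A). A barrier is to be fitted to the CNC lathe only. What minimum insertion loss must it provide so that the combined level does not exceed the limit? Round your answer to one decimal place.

15.7 dB

The untreated sources together contribute 10^(67/10) = 5.012e+06, i.e. 67.00 dB(A).
To meet 72 dB(A) overall, the treated CNC lathe may contribute at most 10^(72/10) − 5.012e+06 = 1.084e+07, i.e. 70.35 dB(A).
So the CNC lathe must be reduced from 86 to 70.35 dB(A): IL = 15.65 dB.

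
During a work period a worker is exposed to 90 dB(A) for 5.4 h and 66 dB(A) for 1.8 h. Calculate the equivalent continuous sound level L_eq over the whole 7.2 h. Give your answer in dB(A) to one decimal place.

Weight each interval's intensity by its duration and average over T = 7.2 h:
Σ tᵢ·10^(Lᵢ/10) = 5.4·10^(90/10) + 1.8·10^(66/10) = 5.407e+09.
L_eq = 10·log₁₀(5.407e+09/7.2) = 88.76 dB(A).

88.8 dB(A)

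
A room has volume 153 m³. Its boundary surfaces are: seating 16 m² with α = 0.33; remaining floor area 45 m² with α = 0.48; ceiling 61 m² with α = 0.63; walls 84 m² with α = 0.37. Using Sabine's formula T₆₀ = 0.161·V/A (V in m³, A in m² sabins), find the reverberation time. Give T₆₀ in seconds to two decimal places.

0.26 s

Total absorption A = 16·0.33 + 45·0.48 + 61·0.63 + 84·0.37 = 96.39 m² sabins.
T₆₀ = 0.161 × 153 / 96.39 = 0.256 s.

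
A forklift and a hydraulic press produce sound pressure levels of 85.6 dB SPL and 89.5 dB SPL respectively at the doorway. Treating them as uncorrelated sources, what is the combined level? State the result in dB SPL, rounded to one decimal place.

Incoherent sources combine by intensity addition: L_total = 10·log₁₀(Σ 10^(L_i/10)).
Σ 10^(L/10) = 10^(85.6/10) + 10^(89.5/10) = 1.254e+09.
L_total = 10·log₁₀(1.254e+09) = 90.98 dB SPL.

91.0 dB SPL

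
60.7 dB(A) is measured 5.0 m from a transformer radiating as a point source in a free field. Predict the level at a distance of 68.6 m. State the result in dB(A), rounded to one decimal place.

Point-source attenuation: ΔL = 20·log₁₀(r₂/r₁) = 20·log₁₀(68.6/5.0) = 22.747 dB.
L₂ = 60.7 − 20·log₁₀(68.6/5.0) = 60.7 − 22.747 = 37.95 dB(A).

38.0 dB(A)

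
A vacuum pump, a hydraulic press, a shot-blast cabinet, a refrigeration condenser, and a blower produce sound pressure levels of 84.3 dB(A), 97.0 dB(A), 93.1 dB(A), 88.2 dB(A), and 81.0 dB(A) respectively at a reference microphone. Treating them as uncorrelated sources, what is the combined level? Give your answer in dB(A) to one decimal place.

Incoherent sources combine by intensity addition: L_total = 10·log₁₀(Σ 10^(L_i/10)).
Σ 10^(L/10) = 10^(84.3/10) + 10^(97.0/10) + 10^(93.1/10) + 10^(88.2/10) + 10^(81.0/10) = 8.109e+09.
L_total = 10·log₁₀(8.109e+09) = 99.09 dB(A).

99.1 dB(A)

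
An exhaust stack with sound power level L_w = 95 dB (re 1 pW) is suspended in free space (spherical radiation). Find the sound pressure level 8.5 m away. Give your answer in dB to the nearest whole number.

65 dB

Free-field spherical radiation: L_p = L_w − 10·log₁₀(4π·r²), r = 8.5 m.
4π·r² = 907.9 m², 10·log₁₀ of that is 29.580 dB.
L_p = 95 − 29.580 = 65.42 dB.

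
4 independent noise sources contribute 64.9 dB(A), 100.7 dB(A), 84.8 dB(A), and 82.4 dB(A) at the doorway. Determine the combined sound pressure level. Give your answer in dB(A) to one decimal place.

Incoherent sources combine by intensity addition: L_total = 10·log₁₀(Σ 10^(L_i/10)).
Σ 10^(L/10) = 10^(64.9/10) + 10^(100.7/10) + 10^(84.8/10) + 10^(82.4/10) = 1.223e+10.
L_total = 10·log₁₀(1.223e+10) = 100.87 dB(A).

100.9 dB(A)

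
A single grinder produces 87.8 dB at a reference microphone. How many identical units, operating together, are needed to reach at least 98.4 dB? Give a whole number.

N identical sources give L₁ + 10·log₁₀ N, so require 10·log₁₀ N ≥ 98.4 − 87.8 = 10.6 dB.
N ≥ 10^(10.6/10) = 11.482, so N = 12.

12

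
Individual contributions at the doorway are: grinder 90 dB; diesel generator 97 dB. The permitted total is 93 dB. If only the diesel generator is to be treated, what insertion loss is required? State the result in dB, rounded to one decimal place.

Fixed contribution from the other source: Σ 10^(L/10) = 10^(90/10) = 1.000e+09 (90.00 dB).
The limit corresponds to 10^(93/10) = 1.995e+09; subtracting the fixed part leaves 9.953e+08 for the diesel generator, i.e. 89.98 dB.
So the diesel generator must be reduced from 97 to 89.98 dB: IL = 7.02 dB.

7.0 dB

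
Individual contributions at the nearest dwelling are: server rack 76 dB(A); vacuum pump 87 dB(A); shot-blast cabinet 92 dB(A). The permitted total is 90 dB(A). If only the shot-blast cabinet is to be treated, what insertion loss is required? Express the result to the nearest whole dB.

The untreated sources together contribute 10^(76/10) + 10^(87/10) = 5.410e+08, i.e. 87.33 dB(A).
To meet 90 dB(A) overall, the treated shot-blast cabinet may contribute at most 10^(90/10) − 5.410e+08 = 4.590e+08, i.e. 86.62 dB(A).
Required insertion loss = 92 − 86.62 = 5.38 dB.

5 dB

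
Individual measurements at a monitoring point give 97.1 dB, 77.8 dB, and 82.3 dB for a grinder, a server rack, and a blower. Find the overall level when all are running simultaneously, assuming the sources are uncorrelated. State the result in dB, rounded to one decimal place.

Incoherent sources combine by intensity addition: L_total = 10·log₁₀(Σ 10^(L_i/10)).
Σ 10^(L/10) = 10^(97.1/10) + 10^(77.8/10) + 10^(82.3/10) = 5.359e+09.
L_total = 10·log₁₀(5.359e+09) = 97.29 dB.

97.3 dB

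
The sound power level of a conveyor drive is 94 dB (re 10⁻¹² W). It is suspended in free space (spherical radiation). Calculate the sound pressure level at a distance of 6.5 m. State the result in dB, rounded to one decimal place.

66.7 dB

L_p = L_w − 10·log₁₀(4π·r²) with r = 6.5 m.
4π·r² = 530.9 m², 10·log₁₀ of that is 27.250 dB.
L_p = 94 − 27.250 = 66.75 dB.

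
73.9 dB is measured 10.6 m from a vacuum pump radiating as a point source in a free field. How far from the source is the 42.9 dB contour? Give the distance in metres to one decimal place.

376.1 m

For a point source L₁ − L₂ = 20·log₁₀(r₂/r₁), so r₂ = r₁·10^((L₁−L₂)/20).
r₂ = 10.6·10^((73.9−42.9)/20) = 10.6·10^(31.0/20) = 376.10 m.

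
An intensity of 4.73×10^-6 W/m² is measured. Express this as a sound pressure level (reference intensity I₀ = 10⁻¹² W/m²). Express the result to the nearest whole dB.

67 dB

Dividing by I₀ shifts the exponent by 12: I/I₀ = 4.73×10^6.
L = 10·(0.6749 + 6) = 66.75 dB.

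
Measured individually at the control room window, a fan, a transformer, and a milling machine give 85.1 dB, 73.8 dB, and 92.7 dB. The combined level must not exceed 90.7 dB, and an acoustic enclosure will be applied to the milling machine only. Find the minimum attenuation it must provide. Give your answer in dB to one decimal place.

Everything except the milling machine sums to 10^(85.1/10) + 10^(73.8/10) = 3.476e+08 in linear terms, 85.41 dB.
To meet 90.7 dB overall, the treated milling machine may contribute at most 10^(90.7/10) − 3.476e+08 = 8.273e+08, i.e. 89.18 dB.
Required insertion loss = 92.7 − 89.18 = 3.52 dB.

3.5 dB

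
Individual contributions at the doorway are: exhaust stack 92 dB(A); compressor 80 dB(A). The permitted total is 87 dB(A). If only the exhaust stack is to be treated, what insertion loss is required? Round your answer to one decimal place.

6.0 dB

The untreated sources together contribute 10^(80/10) = 1.000e+08, i.e. 80.00 dB(A).
The limit corresponds to 10^(87/10) = 5.012e+08; subtracting the fixed part leaves 4.012e+08 for the exhaust stack, i.e. 86.03 dB(A).
So the exhaust stack must be reduced from 92 to 86.03 dB(A): IL = 5.97 dB.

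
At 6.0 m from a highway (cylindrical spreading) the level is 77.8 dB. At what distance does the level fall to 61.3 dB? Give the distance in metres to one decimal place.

The 16.5 dB drop corresponds to a distance ratio of 10^(16.5/10) for a line source.
r₂ = 6.0·10^((77.8−61.3)/10) = 6.0·10^(16.5/10) = 268.01 m.

268.0 m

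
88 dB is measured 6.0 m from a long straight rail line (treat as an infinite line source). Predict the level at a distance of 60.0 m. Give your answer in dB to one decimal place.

For a line source, L₂ = L₁ − 10·log₁₀(r₂/r₁).
L₂ = 88 − 10·log₁₀(60.0/6.0) = 88 − 10.000 = 78.00 dB.

78.0 dB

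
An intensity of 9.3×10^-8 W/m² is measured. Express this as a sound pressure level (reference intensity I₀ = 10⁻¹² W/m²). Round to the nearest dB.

50 dB

Dividing by I₀ shifts the exponent by 12: I/I₀ = 9.3×10^4.
L = 10·(0.9685 + 4) = 49.68 dB.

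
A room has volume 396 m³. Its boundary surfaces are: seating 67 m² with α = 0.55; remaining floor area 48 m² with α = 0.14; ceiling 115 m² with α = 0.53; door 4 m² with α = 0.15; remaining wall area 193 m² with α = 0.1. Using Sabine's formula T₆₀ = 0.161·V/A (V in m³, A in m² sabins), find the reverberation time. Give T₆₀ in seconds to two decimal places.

0.51 s

Summing Sᵢαᵢ: 67·0.55 + 48·0.14 + 115·0.53 + 4·0.15 + 193·0.1 = 124.42 m².
T₆₀ = 0.161 × 396 / 124.42 = 0.512 s.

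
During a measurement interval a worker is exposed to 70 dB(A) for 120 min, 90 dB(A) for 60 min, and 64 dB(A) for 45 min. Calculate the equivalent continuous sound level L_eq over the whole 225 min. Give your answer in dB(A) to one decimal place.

84.4 dB(A)

The energy average is taken in the linear domain: L_eq = 10·log₁₀[(Σ tᵢ·10^(Lᵢ/10))/T], T = 225 min.
Σ tᵢ·10^(Lᵢ/10) = 120·10^(70/10) + 60·10^(90/10) + 45·10^(64/10) = 6.131e+10.
L_eq = 10·log₁₀(6.131e+10/225) = 84.35 dB(A).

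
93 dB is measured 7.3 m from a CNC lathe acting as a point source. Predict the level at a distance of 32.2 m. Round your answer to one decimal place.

Point-source attenuation: ΔL = 20·log₁₀(r₂/r₁) = 20·log₁₀(32.2/7.3) = 12.891 dB.
L₂ = 93 − 20·log₁₀(32.2/7.3) = 93 − 12.891 = 80.11 dB.

80.1 dB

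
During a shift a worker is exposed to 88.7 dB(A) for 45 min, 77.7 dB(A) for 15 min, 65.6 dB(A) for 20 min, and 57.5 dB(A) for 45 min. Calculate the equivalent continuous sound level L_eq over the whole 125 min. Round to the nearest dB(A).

84 dB(A)

L_eq = 10·log₁₀[(1/T)·Σ tᵢ·10^(Lᵢ/10)] with T = 125 min.
Σ tᵢ·10^(Lᵢ/10) = 45·10^(88.7/10) + 15·10^(77.7/10) + 20·10^(65.6/10) + 45·10^(57.5/10) = 3.434e+10.
L_eq = 10·log₁₀(3.434e+10/125) = 84.39 dB(A).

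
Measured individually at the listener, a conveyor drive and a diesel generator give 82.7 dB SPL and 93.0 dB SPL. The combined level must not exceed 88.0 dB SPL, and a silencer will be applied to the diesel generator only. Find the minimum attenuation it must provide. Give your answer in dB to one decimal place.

6.5 dB

The untreated sources together contribute 10^(82.7/10) = 1.862e+08, i.e. 82.70 dB SPL.
The limit corresponds to 10^(88.0/10) = 6.310e+08; subtracting the fixed part leaves 4.447e+08 for the diesel generator, i.e. 86.48 dB SPL.
Required insertion loss = 93.0 − 86.48 = 6.52 dB.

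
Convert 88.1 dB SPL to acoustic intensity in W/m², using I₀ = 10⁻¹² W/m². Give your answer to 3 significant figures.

I = I₀·10^(L/10) = 10⁻¹² × 10^(88.1/10) = 10^(-3.190).

0.000646 W/m²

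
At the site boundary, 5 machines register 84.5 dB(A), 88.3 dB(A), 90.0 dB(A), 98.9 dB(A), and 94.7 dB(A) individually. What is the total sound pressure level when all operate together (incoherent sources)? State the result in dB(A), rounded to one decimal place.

101.0 dB(A)

Incoherent sources combine by intensity addition: L_total = 10·log₁₀(Σ 10^(L_i/10)).
Σ 10^(L/10) = 10^(84.5/10) + 10^(88.3/10) + 10^(90.0/10) + 10^(98.9/10) + 10^(94.7/10) = 1.267e+10.
L_total = 10·log₁₀(1.267e+10) = 101.03 dB(A).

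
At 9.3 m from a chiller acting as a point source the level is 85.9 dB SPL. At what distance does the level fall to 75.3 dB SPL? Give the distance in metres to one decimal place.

31.5 m

Point-source spreading drops the level by 20·log₁₀(r₂/r₁); inverting, r₂/r₁ = 10^(ΔL/20).
r₂ = 9.3·10^((85.9−75.3)/20) = 9.3·10^(10.6/20) = 31.51 m.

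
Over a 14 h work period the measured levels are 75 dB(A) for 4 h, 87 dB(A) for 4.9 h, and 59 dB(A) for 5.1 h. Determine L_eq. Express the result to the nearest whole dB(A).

The energy average is taken in the linear domain: L_eq = 10·log₁₀[(Σ tᵢ·10^(Lᵢ/10))/T], T = 14 h.
Σ tᵢ·10^(Lᵢ/10) = 4·10^(75/10) + 4.9·10^(87/10) + 5.1·10^(59/10) = 2.586e+09.
L_eq = 10·log₁₀(2.586e+09/14) = 82.67 dB(A).

83 dB(A)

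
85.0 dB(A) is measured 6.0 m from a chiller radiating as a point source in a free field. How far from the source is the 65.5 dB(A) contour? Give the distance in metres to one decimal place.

56.6 m

For a point source L₁ − L₂ = 20·log₁₀(r₂/r₁), so r₂ = r₁·10^((L₁−L₂)/20).
r₂ = 6.0·10^((85.0−65.5)/20) = 6.0·10^(19.5/20) = 56.64 m.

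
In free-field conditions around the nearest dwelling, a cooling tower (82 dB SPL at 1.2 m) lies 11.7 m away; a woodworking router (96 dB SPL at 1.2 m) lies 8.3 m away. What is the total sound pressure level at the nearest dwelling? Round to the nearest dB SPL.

79 dB SPL

Apply inverse-square spreading to bring every level to the receiver, then sum 10^(L/10).
cooling tower: 82 − 20·log₁₀(11.7/1.2) = 82 − 19.78 = 62.22 dB SPL.
woodworking router: 96 − 20·log₁₀(8.3/1.2) = 96 − 16.80 = 79.20 dB SPL.
Σ 10^(L/10) = 8.488e+07 → L_total = 10·log₁₀(8.488e+07) = 79.29 dB SPL.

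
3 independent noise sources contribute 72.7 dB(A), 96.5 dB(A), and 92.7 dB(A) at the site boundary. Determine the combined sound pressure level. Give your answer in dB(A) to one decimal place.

98.0 dB(A)

For uncorrelated sources the intensities add, so convert each level to linear form, sum, and take 10·log₁₀ of the total.
Σ 10^(L/10) = 10^(72.7/10) + 10^(96.5/10) + 10^(92.7/10) = 6.348e+09.
L_total = 10·log₁₀(6.348e+09) = 98.03 dB(A).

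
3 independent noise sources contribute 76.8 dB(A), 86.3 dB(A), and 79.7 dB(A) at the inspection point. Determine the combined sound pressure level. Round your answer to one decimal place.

87.5 dB(A)

For uncorrelated sources the intensities add, so convert each level to linear form, sum, and take 10·log₁₀ of the total.
Σ 10^(L/10) = 10^(76.8/10) + 10^(86.3/10) + 10^(79.7/10) = 5.678e+08.
L_total = 10·log₁₀(5.678e+08) = 87.54 dB(A).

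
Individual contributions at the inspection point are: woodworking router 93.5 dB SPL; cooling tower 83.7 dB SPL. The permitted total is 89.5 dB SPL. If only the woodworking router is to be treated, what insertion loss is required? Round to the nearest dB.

Everything except the woodworking router sums to 10^(83.7/10) = 2.344e+08 in linear terms, 83.70 dB SPL.
The limit corresponds to 10^(89.5/10) = 8.913e+08; subtracting the fixed part leaves 6.568e+08 for the woodworking router, i.e. 88.17 dB SPL.
Required insertion loss = 93.5 − 88.17 = 5.33 dB.

5 dB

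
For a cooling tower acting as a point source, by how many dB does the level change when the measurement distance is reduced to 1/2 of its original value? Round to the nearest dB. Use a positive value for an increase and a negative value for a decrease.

+6 dB

A point source loses 6 dB per doubling of distance; generally ΔL = −20·log₁₀(r₂/r₁).
ΔL = −20·log₁₀(0.5) = +6.02 dB.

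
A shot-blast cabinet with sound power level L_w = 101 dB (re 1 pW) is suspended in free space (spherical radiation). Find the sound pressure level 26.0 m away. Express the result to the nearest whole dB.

62 dB

Free-field spherical radiation: L_p = L_w − 10·log₁₀(4π·r²), r = 26.0 m.
4π·r² = 8495 m², 10·log₁₀ of that is 39.292 dB.
L_p = 101 − 39.292 = 61.71 dB.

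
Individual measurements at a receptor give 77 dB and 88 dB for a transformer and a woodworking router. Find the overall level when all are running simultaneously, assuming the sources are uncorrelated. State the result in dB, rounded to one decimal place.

For uncorrelated sources the intensities add, so convert each level to linear form, sum, and take 10·log₁₀ of the total.
Σ 10^(L/10) = 10^(77/10) + 10^(88/10) = 6.811e+08.
L_total = 10·log₁₀(6.811e+08) = 88.33 dB.

88.3 dB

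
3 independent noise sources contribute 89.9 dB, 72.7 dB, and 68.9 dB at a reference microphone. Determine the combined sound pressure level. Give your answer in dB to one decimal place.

For uncorrelated sources the intensities add, so convert each level to linear form, sum, and take 10·log₁₀ of the total.
Σ 10^(L/10) = 10^(89.9/10) + 10^(72.7/10) + 10^(68.9/10) = 1.004e+09.
L_total = 10·log₁₀(1.004e+09) = 90.02 dB.

90.0 dB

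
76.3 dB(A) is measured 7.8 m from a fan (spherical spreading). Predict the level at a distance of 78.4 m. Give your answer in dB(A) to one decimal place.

Point-source attenuation: ΔL = 20·log₁₀(r₂/r₁) = 20·log₁₀(78.4/7.8) = 20.044 dB.
L₂ = 76.3 − 20·log₁₀(78.4/7.8) = 76.3 − 20.044 = 56.26 dB(A).

56.3 dB(A)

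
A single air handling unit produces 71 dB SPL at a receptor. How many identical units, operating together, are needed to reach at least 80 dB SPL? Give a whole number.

N identical sources give L₁ + 10·log₁₀ N, so require 10·log₁₀ N ≥ 80 − 71 = 9.0 dB.
N ≥ 10^(9.0/10) = 7.943, so N = 8.

8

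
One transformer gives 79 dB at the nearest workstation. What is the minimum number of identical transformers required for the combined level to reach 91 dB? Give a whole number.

16

Need L₁ + 10·log₁₀ N ≥ 91, i.e. log₁₀ N ≥ 1.20.
N ≥ 10^(12.0/10) = 15.849, so N = 16.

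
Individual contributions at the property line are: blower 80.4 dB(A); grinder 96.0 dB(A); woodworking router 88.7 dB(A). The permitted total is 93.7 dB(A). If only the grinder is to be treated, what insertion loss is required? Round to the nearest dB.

Everything except the grinder sums to 10^(80.4/10) + 10^(88.7/10) = 8.510e+08 in linear terms, 89.30 dB(A).
The limit corresponds to 10^(93.7/10) = 2.344e+09; subtracting the fixed part leaves 1.493e+09 for the grinder, i.e. 91.74 dB(A).
So the grinder must be reduced from 96.0 to 91.74 dB(A): IL = 4.26 dB.

4 dB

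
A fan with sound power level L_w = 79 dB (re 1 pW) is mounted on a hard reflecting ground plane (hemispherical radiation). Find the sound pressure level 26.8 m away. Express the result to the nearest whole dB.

Free-field hemispherical radiation: L_p = L_w − 10·log₁₀(2π·r²), r = 26.8 m.
2π·r² = 4513 m², 10·log₁₀ of that is 36.544 dB.
L_p = 79 − 36.544 = 42.46 dB.

42 dB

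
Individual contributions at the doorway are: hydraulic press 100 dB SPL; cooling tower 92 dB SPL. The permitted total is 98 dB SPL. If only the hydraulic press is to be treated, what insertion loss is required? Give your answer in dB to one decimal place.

Fixed contribution from the other source: Σ 10^(L/10) = 10^(92/10) = 1.585e+09 (92.00 dB SPL).
To meet 98 dB SPL overall, the treated hydraulic press may contribute at most 10^(98/10) − 1.585e+09 = 4.725e+09, i.e. 96.74 dB SPL.
So the hydraulic press must be reduced from 100 to 96.74 dB SPL: IL = 3.26 dB.

3.3 dB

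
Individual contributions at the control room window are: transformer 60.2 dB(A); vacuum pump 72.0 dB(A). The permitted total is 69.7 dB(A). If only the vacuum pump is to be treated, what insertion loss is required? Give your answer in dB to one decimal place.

2.8 dB

The untreated sources together contribute 10^(60.2/10) = 1.047e+06, i.e. 60.20 dB(A).
The limit corresponds to 10^(69.7/10) = 9.333e+06; subtracting the fixed part leaves 8.285e+06 for the vacuum pump, i.e. 69.18 dB(A).
Required insertion loss = 72.0 − 69.18 = 2.82 dB.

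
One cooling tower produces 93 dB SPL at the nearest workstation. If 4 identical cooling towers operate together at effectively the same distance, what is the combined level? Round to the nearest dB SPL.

N identical incoherent sources raise the level by 10·log₁₀ N.
L_total = 93 + 10·log₁₀(4) = 93 + 6.021 = 99.02 dB SPL.

99 dB SPL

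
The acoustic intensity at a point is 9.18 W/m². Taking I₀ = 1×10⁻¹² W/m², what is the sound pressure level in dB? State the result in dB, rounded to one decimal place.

I/I₀ = 9.18/10⁻¹² = 9.18×10^12, and L = 10·log₁₀(I/I₀).
L = 10·(0.9628 + 12) = 129.63 dB.

129.6 dB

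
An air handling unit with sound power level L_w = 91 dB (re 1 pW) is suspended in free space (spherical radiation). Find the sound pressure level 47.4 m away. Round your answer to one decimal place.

Free-field spherical radiation: L_p = L_w − 10·log₁₀(4π·r²), r = 47.4 m.
4π·r² = 2.823e+04 m², 10·log₁₀ of that is 44.508 dB.
L_p = 91 − 44.508 = 46.49 dB.

46.5 dB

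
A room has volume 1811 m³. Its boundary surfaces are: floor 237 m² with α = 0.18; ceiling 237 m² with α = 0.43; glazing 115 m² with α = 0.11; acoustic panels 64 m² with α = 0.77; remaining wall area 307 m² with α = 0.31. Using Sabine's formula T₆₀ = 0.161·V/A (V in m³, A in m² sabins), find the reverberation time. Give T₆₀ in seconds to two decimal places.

Total absorption A = 237·0.18 + 237·0.43 + 115·0.11 + 64·0.77 + 307·0.31 = 301.67 m² sabins.
T₆₀ = 0.161 × 1811 / 301.67 = 0.967 s.

0.97 s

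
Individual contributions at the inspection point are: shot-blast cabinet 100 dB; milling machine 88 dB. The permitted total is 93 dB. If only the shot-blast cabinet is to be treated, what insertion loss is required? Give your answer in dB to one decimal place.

Everything except the shot-blast cabinet sums to 10^(88/10) = 6.310e+08 in linear terms, 88.00 dB.
To meet 93 dB overall, the treated shot-blast cabinet may contribute at most 10^(93/10) − 6.310e+08 = 1.364e+09, i.e. 91.35 dB.
Required insertion loss = 100 − 91.35 = 8.65 dB.

8.7 dB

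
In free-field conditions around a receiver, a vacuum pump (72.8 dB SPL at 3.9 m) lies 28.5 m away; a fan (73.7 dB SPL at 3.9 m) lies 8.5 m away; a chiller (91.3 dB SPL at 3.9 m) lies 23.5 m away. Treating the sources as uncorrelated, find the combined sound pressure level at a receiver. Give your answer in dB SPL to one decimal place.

76.3 dB SPL

First find each source's level at the receiver (point-source: −20·log₁₀(r/r_ref)), then combine on an intensity basis.
vacuum pump: 72.8 − 20·log₁₀(28.5/3.9) = 72.8 − 17.28 = 55.52 dB SPL.
fan: 73.7 − 20·log₁₀(8.5/3.9) = 73.7 − 6.77 = 66.93 dB SPL.
chiller: 91.3 − 20·log₁₀(23.5/3.9) = 91.3 − 15.60 = 75.70 dB SPL.
Σ 10^(L/10) = 4.244e+07 → L_total = 10·log₁₀(4.244e+07) = 76.28 dB SPL.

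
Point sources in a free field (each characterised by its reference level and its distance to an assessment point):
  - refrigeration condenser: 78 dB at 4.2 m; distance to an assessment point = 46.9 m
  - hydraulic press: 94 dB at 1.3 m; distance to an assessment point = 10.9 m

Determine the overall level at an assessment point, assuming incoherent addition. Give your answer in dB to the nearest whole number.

Apply inverse-square spreading to bring every level to the receiver, then sum 10^(L/10).
refrigeration condenser: 78 − 20·log₁₀(46.9/4.2) = 78 − 20.96 = 57.04 dB.
hydraulic press: 94 − 20·log₁₀(10.9/1.3) = 94 − 18.47 = 75.53 dB.
Σ 10^(L/10) = 3.624e+07 → L_total = 10·log₁₀(3.624e+07) = 75.59 dB.

76 dB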